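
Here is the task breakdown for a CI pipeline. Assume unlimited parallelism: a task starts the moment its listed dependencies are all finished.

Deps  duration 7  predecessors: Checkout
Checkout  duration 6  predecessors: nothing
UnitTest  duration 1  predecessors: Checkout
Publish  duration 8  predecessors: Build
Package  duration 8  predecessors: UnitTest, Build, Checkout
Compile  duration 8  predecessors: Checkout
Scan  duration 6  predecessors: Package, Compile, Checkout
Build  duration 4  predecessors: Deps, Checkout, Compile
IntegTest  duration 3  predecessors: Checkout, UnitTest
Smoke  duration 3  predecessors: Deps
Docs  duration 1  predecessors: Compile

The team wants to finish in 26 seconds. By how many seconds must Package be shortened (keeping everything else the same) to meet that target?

Current finish: 32 seconds; target: 26.
Package is on every critical path, so each second cut from Package cuts the finish by one (this holds down to a finish of 26).
Need 32 − 26 = 6 seconds off Package → Package becomes 2 seconds, finish becomes 26.

6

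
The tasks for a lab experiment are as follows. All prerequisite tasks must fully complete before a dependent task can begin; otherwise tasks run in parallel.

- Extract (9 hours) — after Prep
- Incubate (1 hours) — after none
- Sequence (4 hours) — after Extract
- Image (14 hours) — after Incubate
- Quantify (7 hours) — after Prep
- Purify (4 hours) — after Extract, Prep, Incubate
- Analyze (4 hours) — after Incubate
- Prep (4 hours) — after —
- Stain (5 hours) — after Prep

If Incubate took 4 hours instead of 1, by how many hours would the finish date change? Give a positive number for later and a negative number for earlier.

Critical path before the change: Prep→Extract→Sequence = 4+9+4 = 17 giving 17 hours.
Incubate has 2 hours of float (longest path through it is 15).
Now Incubate→Image = 4+14 = 18 is longest, so the finish becomes 18 hours.
Change in finish: 18 − 17 = +1 hours.

1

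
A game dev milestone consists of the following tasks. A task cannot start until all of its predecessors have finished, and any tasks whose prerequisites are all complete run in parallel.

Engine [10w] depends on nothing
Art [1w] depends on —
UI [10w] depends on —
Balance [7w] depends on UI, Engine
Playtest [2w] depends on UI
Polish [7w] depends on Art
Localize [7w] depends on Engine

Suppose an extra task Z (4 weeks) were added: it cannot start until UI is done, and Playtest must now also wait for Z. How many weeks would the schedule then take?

17

Originally the schedule takes 17 weeks.
With Z inserted, Playtest now waits for max(UI, Z).
New critical path: Engine→Balance = 10+7 = 17 ⇒ 17 weeks.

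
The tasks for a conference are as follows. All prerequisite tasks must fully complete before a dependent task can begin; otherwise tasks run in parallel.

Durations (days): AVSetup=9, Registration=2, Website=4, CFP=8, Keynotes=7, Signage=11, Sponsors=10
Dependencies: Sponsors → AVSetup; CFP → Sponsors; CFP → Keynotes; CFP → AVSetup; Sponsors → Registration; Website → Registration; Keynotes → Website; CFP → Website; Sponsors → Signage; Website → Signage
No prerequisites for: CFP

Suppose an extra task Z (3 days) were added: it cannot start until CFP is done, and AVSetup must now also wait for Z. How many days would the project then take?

Originally the project takes 30 days.
With Z inserted, AVSetup now waits for max(CFP, Sponsors, Z).
New critical path: CFP→Keynotes→Website→Signage = 8+7+4+11 = 30 ⇒ 30 days.

30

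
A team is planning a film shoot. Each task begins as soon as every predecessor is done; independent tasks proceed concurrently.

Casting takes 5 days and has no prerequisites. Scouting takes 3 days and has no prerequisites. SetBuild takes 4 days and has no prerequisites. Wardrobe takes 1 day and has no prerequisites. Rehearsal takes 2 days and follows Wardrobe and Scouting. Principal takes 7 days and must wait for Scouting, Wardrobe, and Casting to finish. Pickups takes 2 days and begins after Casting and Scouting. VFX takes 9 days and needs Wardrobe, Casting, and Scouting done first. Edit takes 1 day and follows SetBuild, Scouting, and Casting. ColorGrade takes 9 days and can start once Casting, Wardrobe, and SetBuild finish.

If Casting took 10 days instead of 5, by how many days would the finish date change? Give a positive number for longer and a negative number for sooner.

The binding path is Casting→VFX = 5+9 = 14; finish at 14 days.
Since Casting is critical, the +5 change carries straight to that chain (now 19 days).
That remains the longest chain; total 19 days.
Change in finish: 19 − 14 = +5 days.

5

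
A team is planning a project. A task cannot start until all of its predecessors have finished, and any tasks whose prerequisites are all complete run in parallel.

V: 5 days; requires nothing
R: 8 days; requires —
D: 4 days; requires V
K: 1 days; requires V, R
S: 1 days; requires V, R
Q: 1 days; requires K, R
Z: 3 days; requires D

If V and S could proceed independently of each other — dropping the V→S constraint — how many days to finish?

Original critical path: V→D→Z = 5+4+3 = 12 ⇒ 12 days.
Dropping V→S doesn't change S's earliest start (8); another predecessor still binds.
New critical path: V→D→Z = 5+4+3 = 12 ⇒ 12 days.

12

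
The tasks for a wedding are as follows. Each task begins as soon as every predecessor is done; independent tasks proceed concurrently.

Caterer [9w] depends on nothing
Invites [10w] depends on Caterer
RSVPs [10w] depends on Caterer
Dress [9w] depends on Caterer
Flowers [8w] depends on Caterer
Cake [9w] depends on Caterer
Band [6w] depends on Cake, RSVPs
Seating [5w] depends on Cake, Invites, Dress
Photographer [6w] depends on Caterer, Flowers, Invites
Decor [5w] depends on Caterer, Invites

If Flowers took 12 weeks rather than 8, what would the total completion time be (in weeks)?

27

Actual critical path: Caterer→Invites→Photographer = 9+10+6 = 25 ⇒ 25 weeks.
The longest path through Flowers is only 23 weeks, so Flowers has float 2.
The binding chain switches to Caterer→Flowers→Photographer = 9+12+6 = 27; finish 27 weeks.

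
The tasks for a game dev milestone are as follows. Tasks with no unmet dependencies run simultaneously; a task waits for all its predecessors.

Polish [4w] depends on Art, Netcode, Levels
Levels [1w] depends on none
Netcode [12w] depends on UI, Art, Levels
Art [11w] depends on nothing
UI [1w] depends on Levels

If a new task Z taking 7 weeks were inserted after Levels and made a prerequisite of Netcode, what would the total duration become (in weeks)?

27

Originally the project takes 27 weeks.
With Z inserted, Netcode now waits for max(UI, Art, Levels, Z).
New critical path: Art→Netcode→Polish = 11+12+4 = 27 ⇒ 27 weeks.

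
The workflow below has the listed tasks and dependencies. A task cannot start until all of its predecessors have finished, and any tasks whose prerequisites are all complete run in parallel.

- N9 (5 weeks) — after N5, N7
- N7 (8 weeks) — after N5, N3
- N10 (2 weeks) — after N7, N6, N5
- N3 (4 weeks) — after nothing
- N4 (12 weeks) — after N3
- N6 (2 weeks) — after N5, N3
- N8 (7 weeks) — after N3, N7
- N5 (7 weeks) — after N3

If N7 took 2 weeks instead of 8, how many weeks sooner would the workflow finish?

Critical path before the change: N3→N5→N7→N8 = 4+7+8+7 = 26 giving 26 weeks.
N7 lies on that path, so at 2 weeks the path becomes 20 weeks.
That remains the longest chain; total 20 weeks.
Change in finish: 20 − 26 = -6 weeks.

6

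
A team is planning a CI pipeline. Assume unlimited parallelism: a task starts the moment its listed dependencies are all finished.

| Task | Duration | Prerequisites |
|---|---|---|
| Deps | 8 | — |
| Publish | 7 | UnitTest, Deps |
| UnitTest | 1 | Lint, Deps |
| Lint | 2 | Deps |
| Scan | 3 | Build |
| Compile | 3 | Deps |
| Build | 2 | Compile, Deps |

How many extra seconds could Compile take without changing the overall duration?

2

Deps→Lint→UnitTest→Publish = 8+2+1+7 = 18 sets the makespan at 18 seconds.
Longest path through Compile: 16 seconds (earliest finish 11, latest finish 13).
Float = 18 − 16 = 2.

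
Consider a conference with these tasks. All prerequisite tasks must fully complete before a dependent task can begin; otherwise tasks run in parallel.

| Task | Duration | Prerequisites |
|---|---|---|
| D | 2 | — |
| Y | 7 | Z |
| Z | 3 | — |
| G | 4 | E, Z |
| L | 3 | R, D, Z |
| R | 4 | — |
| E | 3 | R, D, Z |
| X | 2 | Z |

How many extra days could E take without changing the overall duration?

R→E→G = 4+3+4 = 11 sets the makespan at 11 days.
E finishes as early as 7 and must finish by 7.
Slack of E = 4 − 4 = 0 days.

0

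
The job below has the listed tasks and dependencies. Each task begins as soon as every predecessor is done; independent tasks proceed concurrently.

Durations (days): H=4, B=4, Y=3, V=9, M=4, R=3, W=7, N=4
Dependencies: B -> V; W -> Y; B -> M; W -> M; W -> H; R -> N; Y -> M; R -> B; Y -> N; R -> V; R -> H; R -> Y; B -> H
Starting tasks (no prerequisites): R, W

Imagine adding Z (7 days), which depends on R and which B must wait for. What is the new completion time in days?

23

Originally the job takes 16 days.
With Z inserted, B now waits for max(R, Z).
New critical path: R→Z→B→V = 3+7+4+9 = 23 ⇒ 23 days.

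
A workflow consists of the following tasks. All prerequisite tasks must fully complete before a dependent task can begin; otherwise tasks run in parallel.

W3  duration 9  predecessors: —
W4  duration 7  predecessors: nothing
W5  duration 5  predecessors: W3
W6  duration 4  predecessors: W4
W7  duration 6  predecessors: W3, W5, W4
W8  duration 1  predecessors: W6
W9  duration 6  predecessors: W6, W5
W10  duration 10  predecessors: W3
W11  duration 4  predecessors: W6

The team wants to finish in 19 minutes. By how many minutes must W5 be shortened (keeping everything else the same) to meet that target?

Current finish: 20 minutes; target: 19.
W5 is on every critical path, so each minute cut from W5 cuts the finish by one (this holds down to a finish of 19).
Need 20 − 19 = 1 minute off W5 → W5 becomes 4 minutes, finish becomes 19.

1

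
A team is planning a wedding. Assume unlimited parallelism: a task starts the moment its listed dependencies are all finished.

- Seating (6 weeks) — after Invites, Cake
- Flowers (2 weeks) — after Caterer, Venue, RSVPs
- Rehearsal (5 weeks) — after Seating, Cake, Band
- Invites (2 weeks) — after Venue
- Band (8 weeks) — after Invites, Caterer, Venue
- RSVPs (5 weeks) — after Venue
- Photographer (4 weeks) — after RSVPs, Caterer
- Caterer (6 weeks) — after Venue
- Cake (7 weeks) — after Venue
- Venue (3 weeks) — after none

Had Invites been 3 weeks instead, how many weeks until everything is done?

22

As given, the longest chain is Venue→Caterer→Band→Rehearsal = 3+6+8+5 = 22, so the finish is 22 weeks.
Invites is off the critical path — its longest chain is 18 weeks, giving 4 of slack.
The critical path is still Venue→Caterer→Band→Rehearsal; finish is now 22 weeks.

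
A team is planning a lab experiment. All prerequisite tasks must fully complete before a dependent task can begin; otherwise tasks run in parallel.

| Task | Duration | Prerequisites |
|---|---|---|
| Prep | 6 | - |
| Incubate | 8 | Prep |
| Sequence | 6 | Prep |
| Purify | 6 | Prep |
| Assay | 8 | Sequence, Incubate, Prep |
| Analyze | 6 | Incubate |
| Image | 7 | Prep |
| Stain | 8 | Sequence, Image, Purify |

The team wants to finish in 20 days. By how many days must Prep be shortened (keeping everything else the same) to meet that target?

2

Current finish: 22 days; target: 20.
Prep is on every critical path, so each day cut from Prep cuts the finish by one (this holds down to a finish of 17).
Need 22 − 20 = 2 days off Prep → Prep becomes 4 days, finish becomes 20.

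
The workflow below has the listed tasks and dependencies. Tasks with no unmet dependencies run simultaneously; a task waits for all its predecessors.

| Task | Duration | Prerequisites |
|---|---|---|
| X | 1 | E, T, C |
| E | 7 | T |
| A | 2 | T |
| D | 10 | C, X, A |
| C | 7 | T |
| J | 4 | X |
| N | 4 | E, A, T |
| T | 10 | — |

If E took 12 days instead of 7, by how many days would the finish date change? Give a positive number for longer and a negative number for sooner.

Critical path before the change: T→E→X→D = 10+7+1+10 = 28 giving 28 days.
E is on the critical path; changing it to 12 makes that path 33 days.
The critical path is still T→E→X→D; finish is now 33 days.
Change in finish: 33 − 28 = +5 days.

5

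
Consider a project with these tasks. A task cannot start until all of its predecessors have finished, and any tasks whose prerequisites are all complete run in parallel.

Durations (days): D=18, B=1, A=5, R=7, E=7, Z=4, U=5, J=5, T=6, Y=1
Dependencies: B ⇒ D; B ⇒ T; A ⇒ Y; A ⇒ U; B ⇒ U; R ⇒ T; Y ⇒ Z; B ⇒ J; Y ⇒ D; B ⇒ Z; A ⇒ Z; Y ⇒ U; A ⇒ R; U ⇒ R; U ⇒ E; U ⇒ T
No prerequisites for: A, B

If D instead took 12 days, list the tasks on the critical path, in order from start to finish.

Actual critical path: A→Y→D = 5+1+18 = 24 ⇒ 24 days.
D is on the critical path; changing it to 12 makes that path 18 days.
Now A→Y→U→R→T = 5+1+5+7+6 = 24 is longest, so the finish becomes 24 days.

A, Y, U, R, T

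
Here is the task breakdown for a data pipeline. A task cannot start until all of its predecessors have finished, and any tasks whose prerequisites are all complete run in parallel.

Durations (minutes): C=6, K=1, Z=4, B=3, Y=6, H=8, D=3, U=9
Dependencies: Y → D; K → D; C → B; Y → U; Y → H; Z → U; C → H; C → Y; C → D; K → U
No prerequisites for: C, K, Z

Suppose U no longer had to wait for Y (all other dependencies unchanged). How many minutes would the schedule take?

20

Before: longest chain C→Y→U = 6+6+9 = 21, finish 21.
Without Y→U, U's earliest start moves from 12 to 4.
The longest chain is now C→Y→H = 6+6+8 = 20, so the schedule takes 20 minutes.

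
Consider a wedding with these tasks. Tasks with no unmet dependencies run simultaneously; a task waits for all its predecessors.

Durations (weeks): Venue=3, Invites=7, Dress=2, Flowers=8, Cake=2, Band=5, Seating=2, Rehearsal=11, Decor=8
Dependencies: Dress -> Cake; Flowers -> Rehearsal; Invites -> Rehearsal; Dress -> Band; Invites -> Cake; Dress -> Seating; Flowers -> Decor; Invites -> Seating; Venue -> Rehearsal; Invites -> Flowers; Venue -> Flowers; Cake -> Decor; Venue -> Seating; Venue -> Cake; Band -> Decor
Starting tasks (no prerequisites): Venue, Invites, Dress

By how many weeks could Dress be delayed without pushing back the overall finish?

11

Critical path: Invites→Flowers→Rehearsal = 7+8+11 = 26, so the finish is 26 weeks.
The longest chain containing Dress totals 15 weeks.
So Dress can slip 13 − 2 = 11 weeks.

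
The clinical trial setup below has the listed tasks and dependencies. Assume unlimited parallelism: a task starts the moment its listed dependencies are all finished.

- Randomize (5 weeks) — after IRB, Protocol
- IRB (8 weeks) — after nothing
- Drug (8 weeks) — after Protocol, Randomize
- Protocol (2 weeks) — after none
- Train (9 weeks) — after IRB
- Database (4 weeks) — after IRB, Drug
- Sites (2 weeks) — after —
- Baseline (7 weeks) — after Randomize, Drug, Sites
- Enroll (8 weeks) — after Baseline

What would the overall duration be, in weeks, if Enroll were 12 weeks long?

40

As given, the longest chain is IRB→Randomize→Drug→Baseline→Enroll = 8+5+8+7+8 = 36, so the finish is 36 weeks.
Enroll lies on that path, so at 12 weeks the path becomes 40 weeks.
That remains the longest chain; total 40 weeks.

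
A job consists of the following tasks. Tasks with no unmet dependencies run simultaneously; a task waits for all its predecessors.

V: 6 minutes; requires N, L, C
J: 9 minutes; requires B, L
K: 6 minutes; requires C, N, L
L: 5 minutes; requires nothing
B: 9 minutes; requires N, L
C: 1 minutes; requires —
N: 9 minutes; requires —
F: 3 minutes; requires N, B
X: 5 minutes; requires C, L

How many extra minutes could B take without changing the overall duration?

Critical path: N→B→J = 9+9+9 = 27, so the finish is 27 minutes.
The longest chain containing B totals 27 minutes.
Slack of B = 9 − 9 = 0 minutes.

0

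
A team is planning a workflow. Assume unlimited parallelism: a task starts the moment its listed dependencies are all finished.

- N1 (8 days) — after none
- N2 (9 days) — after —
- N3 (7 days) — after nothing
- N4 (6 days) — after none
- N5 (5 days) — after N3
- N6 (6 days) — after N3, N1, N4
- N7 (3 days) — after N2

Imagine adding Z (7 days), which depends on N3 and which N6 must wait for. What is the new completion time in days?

20

Originally the job takes 14 days.
With Z inserted, N6 now waits for max(N3, N1, N4, Z).
New critical path: N3→Z→N6 = 7+7+6 = 20 ⇒ 20 days.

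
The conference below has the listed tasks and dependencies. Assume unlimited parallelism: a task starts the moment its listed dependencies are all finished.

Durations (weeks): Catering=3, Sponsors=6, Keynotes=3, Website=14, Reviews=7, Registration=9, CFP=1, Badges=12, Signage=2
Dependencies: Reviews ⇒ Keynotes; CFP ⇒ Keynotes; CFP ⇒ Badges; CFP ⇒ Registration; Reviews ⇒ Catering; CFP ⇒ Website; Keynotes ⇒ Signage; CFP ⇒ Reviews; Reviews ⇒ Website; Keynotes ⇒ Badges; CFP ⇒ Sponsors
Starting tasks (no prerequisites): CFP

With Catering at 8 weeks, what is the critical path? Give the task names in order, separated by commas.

CFP, Reviews, Keynotes, Badges

As given, the longest chain is CFP→Reviews→Keynotes→Badges = 1+7+3+12 = 23, so the finish is 23 weeks.
Catering has 12 weeks of float (longest path through it is 11).
No other chain overtakes it, so the finish is 23 weeks.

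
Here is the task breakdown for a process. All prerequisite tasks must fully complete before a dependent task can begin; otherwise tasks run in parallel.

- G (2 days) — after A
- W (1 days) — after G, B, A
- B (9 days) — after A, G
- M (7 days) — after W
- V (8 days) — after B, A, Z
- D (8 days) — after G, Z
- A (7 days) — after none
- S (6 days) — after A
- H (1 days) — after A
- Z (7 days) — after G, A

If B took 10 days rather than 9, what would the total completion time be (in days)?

Actual critical path: A→G→B→W→M = 7+2+9+1+7 = 26 ⇒ 26 days.
Since B is critical, the +1 change carries straight to that chain (now 27 days).
That remains the longest chain; total 27 days.

27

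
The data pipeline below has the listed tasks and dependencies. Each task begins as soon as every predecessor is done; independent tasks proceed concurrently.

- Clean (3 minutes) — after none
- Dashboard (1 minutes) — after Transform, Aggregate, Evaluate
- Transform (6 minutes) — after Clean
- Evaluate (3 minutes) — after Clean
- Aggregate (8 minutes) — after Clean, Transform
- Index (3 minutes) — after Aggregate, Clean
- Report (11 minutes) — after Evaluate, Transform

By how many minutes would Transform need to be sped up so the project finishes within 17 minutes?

Current finish: 20 minutes; target: 17.
Transform is on every critical path, so each minute cut from Transform cuts the finish by one (this holds down to a finish of 17).
Need 20 − 17 = 3 minutes off Transform → Transform becomes 3 minutes, finish becomes 17.

3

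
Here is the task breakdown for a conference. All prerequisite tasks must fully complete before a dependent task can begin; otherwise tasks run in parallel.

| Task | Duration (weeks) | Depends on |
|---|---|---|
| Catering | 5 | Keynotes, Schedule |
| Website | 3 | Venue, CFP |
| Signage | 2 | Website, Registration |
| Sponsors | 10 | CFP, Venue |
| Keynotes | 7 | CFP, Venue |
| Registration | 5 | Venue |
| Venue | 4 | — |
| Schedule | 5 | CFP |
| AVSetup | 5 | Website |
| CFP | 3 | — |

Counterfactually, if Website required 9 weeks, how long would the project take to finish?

18

The binding path is Venue→Keynotes→Catering = 4+7+5 = 16; finish at 16 weeks.
Website is off the critical path — its longest chain is 12 weeks, giving 4 of slack.
The binding chain switches to Venue→Website→AVSetup = 4+9+5 = 18; finish 18 weeks.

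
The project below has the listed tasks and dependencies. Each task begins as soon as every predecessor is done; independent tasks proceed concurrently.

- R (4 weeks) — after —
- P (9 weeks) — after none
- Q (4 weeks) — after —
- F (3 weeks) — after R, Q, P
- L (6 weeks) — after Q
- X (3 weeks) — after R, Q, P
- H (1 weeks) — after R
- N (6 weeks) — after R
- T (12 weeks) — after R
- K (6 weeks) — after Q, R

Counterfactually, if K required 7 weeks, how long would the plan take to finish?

16

The binding path is R→T = 4+12 = 16; finish at 16 weeks.
The longest path through K is only 10 weeks, so K has float 6.
The critical path is still R→T; finish is now 16 weeks.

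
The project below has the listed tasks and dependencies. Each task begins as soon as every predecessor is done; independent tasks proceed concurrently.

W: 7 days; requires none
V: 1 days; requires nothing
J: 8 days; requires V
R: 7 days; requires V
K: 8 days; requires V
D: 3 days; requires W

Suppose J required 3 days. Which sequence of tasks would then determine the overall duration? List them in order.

Critical path before the change: W→D = 7+3 = 10 giving 10 days.
J has 1 day of float (longest path through it is 9).
The critical path is still W→D; finish is now 10 days.

W, D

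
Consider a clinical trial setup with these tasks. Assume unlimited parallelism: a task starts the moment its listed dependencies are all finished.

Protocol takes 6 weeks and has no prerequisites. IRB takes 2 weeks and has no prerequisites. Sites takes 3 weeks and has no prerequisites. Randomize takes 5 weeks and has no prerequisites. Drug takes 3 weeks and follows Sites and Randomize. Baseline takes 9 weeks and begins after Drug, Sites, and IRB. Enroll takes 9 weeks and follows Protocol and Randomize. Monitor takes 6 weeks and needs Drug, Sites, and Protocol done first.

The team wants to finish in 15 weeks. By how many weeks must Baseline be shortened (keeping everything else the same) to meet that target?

2

Current finish: 17 weeks; target: 15.
Baseline is on every critical path, so each week cut from Baseline cuts the finish by one (this holds down to a finish of 15).
Need 17 − 15 = 2 weeks off Baseline → Baseline becomes 7 weeks, finish becomes 15.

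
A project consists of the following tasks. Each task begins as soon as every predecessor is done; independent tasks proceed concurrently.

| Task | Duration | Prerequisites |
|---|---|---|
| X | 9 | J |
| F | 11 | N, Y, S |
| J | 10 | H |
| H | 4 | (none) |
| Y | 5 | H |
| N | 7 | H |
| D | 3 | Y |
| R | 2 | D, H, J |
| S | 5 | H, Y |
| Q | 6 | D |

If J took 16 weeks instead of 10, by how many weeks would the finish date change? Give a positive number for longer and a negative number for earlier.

Actual critical path: H→Y→S→F = 4+5+5+11 = 25 ⇒ 25 weeks.
J is off the critical path — its longest chain is 23 weeks, giving 2 of slack.
New critical path: H→J→X = 4+16+9 = 29 ⇒ 29 weeks.
Change in finish: 29 − 25 = +4 weeks.

4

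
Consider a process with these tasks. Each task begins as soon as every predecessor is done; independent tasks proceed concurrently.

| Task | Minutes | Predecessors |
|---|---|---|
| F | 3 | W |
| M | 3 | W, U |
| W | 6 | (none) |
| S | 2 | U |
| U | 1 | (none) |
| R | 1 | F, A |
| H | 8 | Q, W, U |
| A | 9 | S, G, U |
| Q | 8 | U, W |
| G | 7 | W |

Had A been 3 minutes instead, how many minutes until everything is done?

22

The binding path is W→G→A→R = 6+7+9+1 = 23; finish at 23 minutes.
A lies on that path, so at 3 minutes the path becomes 17 minutes.
New critical path: W→Q→H = 6+8+8 = 22 ⇒ 22 minutes.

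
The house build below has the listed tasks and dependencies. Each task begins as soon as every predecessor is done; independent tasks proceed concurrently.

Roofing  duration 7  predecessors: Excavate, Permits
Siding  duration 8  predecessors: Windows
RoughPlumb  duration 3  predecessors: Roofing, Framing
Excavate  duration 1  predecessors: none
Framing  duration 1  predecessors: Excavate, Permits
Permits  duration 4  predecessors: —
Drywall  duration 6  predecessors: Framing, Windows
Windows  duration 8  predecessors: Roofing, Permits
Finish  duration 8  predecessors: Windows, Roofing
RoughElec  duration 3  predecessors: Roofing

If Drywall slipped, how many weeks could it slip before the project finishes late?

The longest chain is Permits→Roofing→Windows→Siding = 4+7+8+8 = 27; overall finish 27 weeks.
Longest path through Drywall: 25 weeks (earliest finish 25, latest finish 27).
Slack of Drywall = 21 − 19 = 2 weeks.

2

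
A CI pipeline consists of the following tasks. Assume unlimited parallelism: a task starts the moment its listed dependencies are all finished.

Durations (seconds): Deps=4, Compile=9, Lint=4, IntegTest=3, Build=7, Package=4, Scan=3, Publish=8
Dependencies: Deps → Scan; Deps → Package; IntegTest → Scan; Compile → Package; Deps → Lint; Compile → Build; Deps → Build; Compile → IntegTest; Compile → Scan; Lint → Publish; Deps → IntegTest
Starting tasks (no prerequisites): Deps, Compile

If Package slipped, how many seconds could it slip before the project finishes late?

3

Critical path: Deps→Lint→Publish = 4+4+8 = 16, so the finish is 16 seconds.
Package finishes as early as 13 and must finish by 16.
So Package can slip 16 − 13 = 3 seconds.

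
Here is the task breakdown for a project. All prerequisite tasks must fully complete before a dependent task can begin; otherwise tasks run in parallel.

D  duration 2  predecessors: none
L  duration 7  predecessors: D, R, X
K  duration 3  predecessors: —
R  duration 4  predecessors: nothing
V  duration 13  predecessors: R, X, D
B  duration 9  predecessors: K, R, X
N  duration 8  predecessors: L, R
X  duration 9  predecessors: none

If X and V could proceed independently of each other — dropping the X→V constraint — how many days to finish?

24

Before: longest chain X→L→N = 9+7+8 = 24, finish 24.
Without X→V, V's earliest start moves from 9 to 4.
The longest chain is now X→L→N = 9+7+8 = 24, so the plan takes 24 days.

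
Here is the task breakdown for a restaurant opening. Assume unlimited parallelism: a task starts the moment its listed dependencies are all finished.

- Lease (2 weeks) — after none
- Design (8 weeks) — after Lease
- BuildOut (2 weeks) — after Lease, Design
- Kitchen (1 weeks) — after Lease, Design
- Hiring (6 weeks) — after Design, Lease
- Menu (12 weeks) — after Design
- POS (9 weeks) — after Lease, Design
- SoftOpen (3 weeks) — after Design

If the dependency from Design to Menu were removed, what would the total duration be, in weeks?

19

Before: longest chain Lease→Design→Menu = 2+8+12 = 22, finish 22.
Without Design→Menu, Menu's earliest start moves from 10 to 0.
The longest chain is now Lease→Design→POS = 2+8+9 = 19, so the restaurant opening takes 19 weeks.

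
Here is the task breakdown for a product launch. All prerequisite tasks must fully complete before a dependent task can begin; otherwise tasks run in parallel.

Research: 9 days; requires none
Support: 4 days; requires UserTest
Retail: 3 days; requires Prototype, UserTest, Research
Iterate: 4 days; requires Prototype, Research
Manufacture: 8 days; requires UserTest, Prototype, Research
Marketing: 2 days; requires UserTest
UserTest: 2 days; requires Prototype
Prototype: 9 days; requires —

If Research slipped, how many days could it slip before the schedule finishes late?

Prototype→UserTest→Manufacture = 9+2+8 = 19 sets the makespan at 19 days.
Research finishes as early as 9 and must finish by 11.
Float = 19 − 17 = 2.

2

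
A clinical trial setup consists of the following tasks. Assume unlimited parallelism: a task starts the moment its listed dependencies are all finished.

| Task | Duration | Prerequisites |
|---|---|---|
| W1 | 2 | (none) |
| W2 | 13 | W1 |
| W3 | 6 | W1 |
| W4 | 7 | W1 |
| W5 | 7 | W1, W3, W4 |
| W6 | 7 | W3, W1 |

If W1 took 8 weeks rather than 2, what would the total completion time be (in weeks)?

22

As given, the longest chain is W1→W4→W5 = 2+7+7 = 16, so the finish is 16 weeks.
Since W1 is critical, the +6 change carries straight to that chain (now 22 weeks).
The critical path is still W1→W4→W5; finish is now 22 weeks.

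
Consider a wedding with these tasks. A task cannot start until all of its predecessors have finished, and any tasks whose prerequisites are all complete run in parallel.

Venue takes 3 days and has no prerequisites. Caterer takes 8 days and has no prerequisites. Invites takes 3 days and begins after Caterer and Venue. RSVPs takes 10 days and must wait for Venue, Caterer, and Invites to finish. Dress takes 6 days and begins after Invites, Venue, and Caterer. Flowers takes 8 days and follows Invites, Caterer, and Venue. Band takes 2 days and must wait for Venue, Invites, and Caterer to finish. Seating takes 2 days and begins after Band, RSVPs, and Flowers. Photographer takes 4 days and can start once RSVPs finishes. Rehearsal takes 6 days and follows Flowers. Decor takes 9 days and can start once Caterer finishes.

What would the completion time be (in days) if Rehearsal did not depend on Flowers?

Original critical path: Caterer→Invites→RSVPs→Photographer = 8+3+10+4 = 25 ⇒ 25 days.
Without Flowers→Rehearsal, Rehearsal's earliest start moves from 19 to 0.
New critical path: Caterer→Invites→RSVPs→Photographer = 8+3+10+4 = 25 ⇒ 25 days.

25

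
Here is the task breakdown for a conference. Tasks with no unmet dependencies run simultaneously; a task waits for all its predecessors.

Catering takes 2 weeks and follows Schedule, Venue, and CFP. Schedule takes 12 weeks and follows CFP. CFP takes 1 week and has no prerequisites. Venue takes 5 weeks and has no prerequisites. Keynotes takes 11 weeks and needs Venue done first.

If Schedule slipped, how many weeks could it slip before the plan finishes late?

1

The longest chain is Venue→Keynotes = 5+11 = 16; overall finish 16 weeks.
Longest path through Schedule: 15 weeks (earliest finish 13, latest finish 14).
So Schedule can slip 14 − 13 = 1 week.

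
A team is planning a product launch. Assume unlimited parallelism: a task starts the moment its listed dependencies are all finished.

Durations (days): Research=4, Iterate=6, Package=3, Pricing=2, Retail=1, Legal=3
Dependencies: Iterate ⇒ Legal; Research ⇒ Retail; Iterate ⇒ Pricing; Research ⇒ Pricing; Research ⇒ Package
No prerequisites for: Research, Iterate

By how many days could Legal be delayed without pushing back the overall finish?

0

Iterate→Legal = 6+3 = 9 sets the makespan at 9 days.
Longest path through Legal: 9 days (earliest finish 9, latest finish 9).
So Legal can slip 9 − 9 = 0 days.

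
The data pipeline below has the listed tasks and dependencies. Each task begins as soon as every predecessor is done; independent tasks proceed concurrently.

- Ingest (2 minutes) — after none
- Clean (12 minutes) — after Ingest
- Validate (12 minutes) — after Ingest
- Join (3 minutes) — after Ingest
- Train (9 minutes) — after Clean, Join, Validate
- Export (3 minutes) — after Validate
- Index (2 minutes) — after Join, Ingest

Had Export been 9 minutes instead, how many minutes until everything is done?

23

Actual critical path: Ingest→Clean→Train = 2+12+9 = 23 ⇒ 23 minutes.
Export is off the critical path — its longest chain is 17 minutes, giving 6 of slack.
No other chain overtakes it, so the finish is 23 minutes.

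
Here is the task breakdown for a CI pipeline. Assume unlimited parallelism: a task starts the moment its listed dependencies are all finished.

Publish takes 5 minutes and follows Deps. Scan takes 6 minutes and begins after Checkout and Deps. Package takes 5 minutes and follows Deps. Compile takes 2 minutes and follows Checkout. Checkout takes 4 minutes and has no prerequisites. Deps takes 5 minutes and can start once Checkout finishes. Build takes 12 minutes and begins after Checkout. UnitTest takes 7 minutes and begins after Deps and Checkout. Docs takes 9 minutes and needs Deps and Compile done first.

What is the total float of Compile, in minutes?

Critical path: Checkout→Deps→Docs = 4+5+9 = 18, so the finish is 18 minutes.
Longest path through Compile: 15 minutes (earliest finish 6, latest finish 9).
Slack of Compile = 7 − 4 = 3 minutes.

3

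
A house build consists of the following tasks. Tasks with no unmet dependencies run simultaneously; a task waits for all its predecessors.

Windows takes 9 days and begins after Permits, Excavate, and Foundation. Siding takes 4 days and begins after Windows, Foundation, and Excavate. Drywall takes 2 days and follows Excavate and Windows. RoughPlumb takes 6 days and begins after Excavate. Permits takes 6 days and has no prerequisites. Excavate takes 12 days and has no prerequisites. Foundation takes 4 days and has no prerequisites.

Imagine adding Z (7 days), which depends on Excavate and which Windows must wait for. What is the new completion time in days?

Originally the schedule takes 25 days.
With Z inserted, Windows now waits for max(Permits, Excavate, Foundation, Z).
New critical path: Excavate→Z→Windows→Siding = 12+7+9+4 = 32 ⇒ 32 days.

32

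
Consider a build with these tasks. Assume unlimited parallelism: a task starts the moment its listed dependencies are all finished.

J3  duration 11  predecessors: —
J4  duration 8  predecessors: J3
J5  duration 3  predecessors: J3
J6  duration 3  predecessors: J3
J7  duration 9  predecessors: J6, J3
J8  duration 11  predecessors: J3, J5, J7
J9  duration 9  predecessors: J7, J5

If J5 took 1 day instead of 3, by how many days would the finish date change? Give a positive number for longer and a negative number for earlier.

Actual critical path: J3→J6→J7→J8 = 11+3+9+11 = 34 ⇒ 34 days.
J5 has 9 days of float (longest path through it is 25).
The critical path is still J3→J6→J7→J8; finish is now 34 days.
Change in finish: 34 − 34 = +0 days.

0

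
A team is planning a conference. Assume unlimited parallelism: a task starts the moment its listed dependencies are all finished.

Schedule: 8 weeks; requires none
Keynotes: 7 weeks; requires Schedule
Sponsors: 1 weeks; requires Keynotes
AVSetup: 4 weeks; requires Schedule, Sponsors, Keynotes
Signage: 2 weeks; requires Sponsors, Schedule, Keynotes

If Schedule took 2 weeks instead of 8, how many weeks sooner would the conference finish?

Baseline: Schedule→Keynotes→Sponsors→AVSetup = 8+7+1+4 = 20 → 20 weeks.
Schedule is on the critical path; changing it to 2 makes that path 14 weeks.
No other chain overtakes it, so the finish is 14 weeks.
Change in finish: 14 − 20 = -6 weeks.

6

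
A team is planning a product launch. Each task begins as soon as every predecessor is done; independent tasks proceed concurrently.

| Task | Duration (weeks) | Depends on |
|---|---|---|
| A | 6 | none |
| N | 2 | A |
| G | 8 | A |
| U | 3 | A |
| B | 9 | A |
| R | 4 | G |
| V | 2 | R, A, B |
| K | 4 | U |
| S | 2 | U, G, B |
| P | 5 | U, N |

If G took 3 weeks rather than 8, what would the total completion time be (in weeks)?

17

The binding path is A→G→R→V = 6+8+4+2 = 20; finish at 20 weeks.
G is on the critical path; changing it to 3 makes that path 15 weeks.
Now A→B→V = 6+9+2 = 17 is longest, so the finish becomes 17 weeks.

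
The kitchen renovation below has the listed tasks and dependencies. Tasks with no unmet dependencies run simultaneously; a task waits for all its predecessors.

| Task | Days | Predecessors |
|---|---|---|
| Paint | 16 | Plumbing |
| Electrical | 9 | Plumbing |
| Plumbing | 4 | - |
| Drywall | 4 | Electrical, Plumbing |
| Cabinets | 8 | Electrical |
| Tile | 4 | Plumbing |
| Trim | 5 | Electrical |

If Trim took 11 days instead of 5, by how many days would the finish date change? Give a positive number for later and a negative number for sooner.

3

As given, the longest chain is Plumbing→Electrical→Cabinets = 4+9+8 = 21, so the finish is 21 days.
Trim has 3 days of float (longest path through it is 18).
New critical path: Plumbing→Electrical→Trim = 4+9+11 = 24 ⇒ 24 days.
Change in finish: 24 − 21 = +3 days.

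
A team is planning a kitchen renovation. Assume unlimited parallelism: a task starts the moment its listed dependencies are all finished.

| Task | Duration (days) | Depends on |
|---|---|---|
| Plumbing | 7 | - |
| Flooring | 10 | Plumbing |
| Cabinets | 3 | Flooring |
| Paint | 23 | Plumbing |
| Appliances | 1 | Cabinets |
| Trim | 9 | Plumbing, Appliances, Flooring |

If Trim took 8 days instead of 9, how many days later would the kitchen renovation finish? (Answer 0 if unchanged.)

Critical path before the change: Plumbing→Flooring→Cabinets→Appliances→Trim = 7+10+3+1+9 = 30 giving 30 days.
Trim lies on that path, so at 8 days the path becomes 29 days.
Now Plumbing→Paint = 7+23 = 30 is longest, so the finish becomes 30 days.
Change in finish: 30 − 30 = +0 days.

0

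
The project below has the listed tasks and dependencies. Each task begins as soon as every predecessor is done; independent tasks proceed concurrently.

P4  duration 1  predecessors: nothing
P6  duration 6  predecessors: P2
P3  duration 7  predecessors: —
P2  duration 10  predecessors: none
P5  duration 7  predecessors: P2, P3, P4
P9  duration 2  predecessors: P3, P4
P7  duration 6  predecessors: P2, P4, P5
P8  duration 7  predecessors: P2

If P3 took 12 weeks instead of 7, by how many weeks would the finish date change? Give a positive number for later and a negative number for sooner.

2

Baseline: P2→P5→P7 = 10+7+6 = 23 → 23 weeks.
P3 has 3 weeks of float (longest path through it is 20).
The binding chain switches to P3→P5→P7 = 12+7+6 = 25; finish 25 weeks.
Change in finish: 25 − 23 = +2 weeks.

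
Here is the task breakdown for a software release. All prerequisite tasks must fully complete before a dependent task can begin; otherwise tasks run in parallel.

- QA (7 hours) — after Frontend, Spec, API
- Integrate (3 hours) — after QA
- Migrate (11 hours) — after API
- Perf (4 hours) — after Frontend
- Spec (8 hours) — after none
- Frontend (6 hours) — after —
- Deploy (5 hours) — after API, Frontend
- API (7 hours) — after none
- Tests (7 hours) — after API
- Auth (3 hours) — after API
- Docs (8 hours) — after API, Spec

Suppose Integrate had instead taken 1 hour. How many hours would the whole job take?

Actual critical path: Spec→QA→Integrate = 8+7+3 = 18 ⇒ 18 hours.
Since Integrate is critical, the -2 change carries straight to that chain (now 16 hours).
The binding chain switches to API→Migrate = 7+11 = 18; finish 18 hours.

18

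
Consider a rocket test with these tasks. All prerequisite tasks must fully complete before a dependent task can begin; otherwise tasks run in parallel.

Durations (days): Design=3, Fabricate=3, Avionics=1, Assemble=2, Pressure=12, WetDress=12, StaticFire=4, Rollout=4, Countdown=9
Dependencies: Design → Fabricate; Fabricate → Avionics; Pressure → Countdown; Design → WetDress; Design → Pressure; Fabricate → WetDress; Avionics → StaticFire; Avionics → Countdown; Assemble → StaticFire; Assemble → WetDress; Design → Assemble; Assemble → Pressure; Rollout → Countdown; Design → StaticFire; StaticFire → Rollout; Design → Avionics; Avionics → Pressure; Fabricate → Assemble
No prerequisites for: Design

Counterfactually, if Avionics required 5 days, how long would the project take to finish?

32

Actual critical path: Design→Fabricate→Assemble→Pressure→Countdown = 3+3+2+12+9 = 29 ⇒ 29 days.
Avionics is off the critical path — its longest chain is 28 days, giving 1 of slack.
New critical path: Design→Fabricate→Avionics→Pressure→Countdown = 3+3+5+12+9 = 32 ⇒ 32 days.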